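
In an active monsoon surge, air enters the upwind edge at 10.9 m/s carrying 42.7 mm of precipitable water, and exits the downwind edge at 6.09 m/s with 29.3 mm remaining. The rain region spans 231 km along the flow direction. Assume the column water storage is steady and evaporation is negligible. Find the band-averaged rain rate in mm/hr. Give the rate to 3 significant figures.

Column moisture flux per unit crosswind length is F = V × PW.
Inflow: F_in = 10.9 × 42.7 = 465.43 mm·m/s
Outflow: F_out = 6.09 × 29.3 = 178.437 mm·m/s
Steady-state rate R = (F_in − F_out)/L = (465.43 − 178.437) / 231000 m = 1.242e-03 mm/s.
R = 1.242e-03 × 3600 = 4.47 mm/hr.

R ≈ 4.47 mm/hr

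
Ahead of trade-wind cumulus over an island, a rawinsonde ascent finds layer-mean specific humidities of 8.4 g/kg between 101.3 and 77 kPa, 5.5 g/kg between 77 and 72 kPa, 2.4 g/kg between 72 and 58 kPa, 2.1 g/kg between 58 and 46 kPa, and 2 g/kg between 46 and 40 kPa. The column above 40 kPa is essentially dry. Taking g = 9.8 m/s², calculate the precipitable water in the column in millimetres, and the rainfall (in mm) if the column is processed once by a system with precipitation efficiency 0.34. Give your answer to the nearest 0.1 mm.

Precipitable water is the column-integrated vapour mass per unit area: PW = (1/g) Σ q̄ Δp, with q in kg/kg and Δp in Pa (1 kg/m² of water = 1 mm).
Layer 101.3–77 kPa: Δp = 243 hPa = 24300 Pa, q̄ = 0.0084 kg/kg → 0.0084 × 24300 / 9.8 = 20.83 mm
Layer 77–72 kPa: Δp = 50 hPa = 5000 Pa, q̄ = 0.0055 kg/kg → 0.0055 × 5000 / 9.8 = 2.81 mm
Layer 72–58 kPa: Δp = 140 hPa = 14000 Pa, q̄ = 0.0024 kg/kg → 0.0024 × 14000 / 9.8 = 3.43 mm
Layer 58–46 kPa: Δp = 120 hPa = 12000 Pa, q̄ = 0.0021 kg/kg → 0.0021 × 12000 / 9.8 = 2.57 mm
Layer 46–40 kPa: Δp = 60 hPa = 6000 Pa, q̄ = 0.002 kg/kg → 0.002 × 6000 / 9.8 = 1.22 mm
PW = 20.83 + 2.81 + 3.43 + 2.57 + 1.22 = 30.86 ≈ 30.9 mm.
Rainfall = ε × PW = 0.34 × 30.9 = 10.5 mm.

PW ≈ 30.9 mm; rainfall ≈ 10.5 mm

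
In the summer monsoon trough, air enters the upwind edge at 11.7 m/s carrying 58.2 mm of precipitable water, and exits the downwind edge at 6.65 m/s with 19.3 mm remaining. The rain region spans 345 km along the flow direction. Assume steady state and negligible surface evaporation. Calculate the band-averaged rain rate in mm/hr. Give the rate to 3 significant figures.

R ≈ 5.77 mm/hr

Column moisture flux per unit crosswind length is F = V × PW.
Inflow: F_in = 11.7 × 58.2 = 680.94 mm·m/s
Outflow: F_out = 6.65 × 19.3 = 128.345 mm·m/s
Steady-state rate R = (F_in − F_out)/L = (680.94 − 128.345) / 345000 m = 1.602e-03 mm/s.
R = 1.602e-03 × 3600 = 5.77 mm/hr.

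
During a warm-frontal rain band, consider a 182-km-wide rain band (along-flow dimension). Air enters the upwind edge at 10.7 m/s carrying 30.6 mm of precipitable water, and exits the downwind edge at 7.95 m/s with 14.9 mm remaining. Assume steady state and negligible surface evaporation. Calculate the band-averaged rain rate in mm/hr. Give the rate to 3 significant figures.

R ≈ 4.13 mm/hr

Column moisture flux per unit crosswind length is F = V × PW.
Inflow: F_in = 10.7 × 30.6 = 327.42 mm·m/s
Outflow: F_out = 7.95 × 14.9 = 118.455 mm·m/s
Steady-state rate R = (F_in − F_out)/L = (327.42 − 118.455) / 182000 m = 1.148e-03 mm/s.
R = 1.148e-03 × 3600 = 4.13 mm/hr.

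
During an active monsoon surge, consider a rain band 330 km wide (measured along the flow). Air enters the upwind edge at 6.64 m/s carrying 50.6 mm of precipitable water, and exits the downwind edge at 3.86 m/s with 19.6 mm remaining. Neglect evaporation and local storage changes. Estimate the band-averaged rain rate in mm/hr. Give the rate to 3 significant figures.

R ≈ 2.84 mm/hr

Column moisture flux per unit crosswind length is F = V × PW.
Inflow: F_in = 6.64 × 50.6 = 335.984 mm·m/s
Outflow: F_out = 3.86 × 19.6 = 75.656 mm·m/s
Steady-state rate R = (F_in − F_out)/L = (335.984 − 75.656) / 330000 m = 7.889e-04 mm/s.
R = 7.889e-04 × 3600 = 2.84 mm/hr.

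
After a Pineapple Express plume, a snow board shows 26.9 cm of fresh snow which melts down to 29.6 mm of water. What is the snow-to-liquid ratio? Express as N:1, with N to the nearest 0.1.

ratio ≈ 9.1

Ratio = snow depth / SWE = 269 mm / 29.6 mm = 9.1, i.e. 9.1:1.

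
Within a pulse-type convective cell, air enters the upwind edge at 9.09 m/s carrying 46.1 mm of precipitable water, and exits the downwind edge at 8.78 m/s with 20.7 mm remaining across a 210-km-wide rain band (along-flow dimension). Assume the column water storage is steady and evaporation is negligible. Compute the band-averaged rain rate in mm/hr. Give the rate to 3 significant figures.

Column moisture flux per unit crosswind length is F = V × PW.
Inflow: F_in = 9.09 × 46.1 = 419.049 mm·m/s
Outflow: F_out = 8.78 × 20.7 = 181.746 mm·m/s
Steady-state rate R = (F_in − F_out)/L = (419.049 − 181.746) / 210000 m = 1.130e-03 mm/s.
R = 1.130e-03 × 3600 = 4.07 mm/hr.

R ≈ 4.07 mm/hr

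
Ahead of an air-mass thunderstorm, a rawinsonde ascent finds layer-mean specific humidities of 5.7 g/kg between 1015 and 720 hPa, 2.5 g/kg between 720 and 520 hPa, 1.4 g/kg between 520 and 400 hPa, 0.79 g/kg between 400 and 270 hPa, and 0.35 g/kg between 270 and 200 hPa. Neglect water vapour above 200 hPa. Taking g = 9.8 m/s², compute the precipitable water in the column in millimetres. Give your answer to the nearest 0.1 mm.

Precipitable water is the column-integrated vapour mass per unit area: PW = (1/g) Σ q̄ Δp, with q in kg/kg and Δp in Pa (1 kg/m² of water = 1 mm).
Layer 1015–720 hPa: Δp = 295 hPa = 29500 Pa, q̄ = 0.0057 kg/kg → 0.0057 × 29500 / 9.8 = 17.16 mm
Layer 720–520 hPa: Δp = 200 hPa = 20000 Pa, q̄ = 0.0025 kg/kg → 0.0025 × 20000 / 9.8 = 5.10 mm
Layer 520–400 hPa: Δp = 120 hPa = 12000 Pa, q̄ = 0.0014 kg/kg → 0.0014 × 12000 / 9.8 = 1.71 mm
Layer 400–270 hPa: Δp = 130 hPa = 13000 Pa, q̄ = 0.00079 kg/kg → 0.00079 × 13000 / 9.8 = 1.05 mm
Layer 270–200 hPa: Δp = 70 hPa = 7000 Pa, q̄ = 0.00035 kg/kg → 0.00035 × 7000 / 9.8 = 0.25 mm
PW = 17.16 + 5.10 + 1.71 + 1.05 + 0.25 = 25.27 ≈ 25.3 mm.

PW ≈ 25.3 mm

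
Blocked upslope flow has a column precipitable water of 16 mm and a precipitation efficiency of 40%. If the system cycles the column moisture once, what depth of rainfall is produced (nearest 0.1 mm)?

rainfall ≈ 6.4 mm

Rainfall = ε × PW = 0.40 × 16 = 6.4 mm.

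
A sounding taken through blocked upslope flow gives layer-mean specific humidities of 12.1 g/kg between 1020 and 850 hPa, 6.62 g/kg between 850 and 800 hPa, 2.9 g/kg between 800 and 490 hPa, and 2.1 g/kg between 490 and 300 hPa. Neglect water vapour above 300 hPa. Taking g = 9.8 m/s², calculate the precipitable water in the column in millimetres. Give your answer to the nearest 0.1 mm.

PW ≈ 37.6 mm

Precipitable water is the column-integrated vapour mass per unit area: PW = (1/g) Σ q̄ Δp, with q in kg/kg and Δp in Pa (1 kg/m² of water = 1 mm).
Layer 1020–850 hPa: Δp = 170 hPa = 17000 Pa, q̄ = 0.0121 kg/kg → 0.0121 × 17000 / 9.8 = 20.99 mm
Layer 850–800 hPa: Δp = 50 hPa = 5000 Pa, q̄ = 0.00662 kg/kg → 0.00662 × 5000 / 9.8 = 3.38 mm
Layer 800–490 hPa: Δp = 310 hPa = 31000 Pa, q̄ = 0.0029 kg/kg → 0.0029 × 31000 / 9.8 = 9.17 mm
Layer 490–300 hPa: Δp = 190 hPa = 19000 Pa, q̄ = 0.0021 kg/kg → 0.0021 × 19000 / 9.8 = 4.07 mm
PW = 20.99 + 3.38 + 9.17 + 4.07 = 37.61 ≈ 37.6 mm.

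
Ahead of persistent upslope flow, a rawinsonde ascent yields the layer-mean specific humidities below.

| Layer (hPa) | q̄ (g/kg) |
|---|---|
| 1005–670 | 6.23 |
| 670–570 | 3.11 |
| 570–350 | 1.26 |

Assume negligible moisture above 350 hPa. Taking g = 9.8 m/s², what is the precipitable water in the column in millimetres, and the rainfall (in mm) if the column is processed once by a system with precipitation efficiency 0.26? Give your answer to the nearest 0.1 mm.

PW ≈ 27.3 mm; rainfall ≈ 7.1 mm

Precipitable water is the column-integrated vapour mass per unit area: PW = (1/g) Σ q̄ Δp, with q in kg/kg and Δp in Pa (1 kg/m² of water = 1 mm).
Layer 1005–670 hPa: Δp = 335 hPa = 33500 Pa, q̄ = 0.00623 kg/kg → 0.00623 × 33500 / 9.8 = 21.30 mm
Layer 670–570 hPa: Δp = 100 hPa = 10000 Pa, q̄ = 0.00311 kg/kg → 0.00311 × 10000 / 9.8 = 3.17 mm
Layer 570–350 hPa: Δp = 220 hPa = 22000 Pa, q̄ = 0.00126 kg/kg → 0.00126 × 22000 / 9.8 = 2.83 mm
PW = 21.30 + 3.17 + 2.83 = 27.30 ≈ 27.3 mm.
Rainfall = ε × PW = 0.26 × 27.3 = 7.1 mm.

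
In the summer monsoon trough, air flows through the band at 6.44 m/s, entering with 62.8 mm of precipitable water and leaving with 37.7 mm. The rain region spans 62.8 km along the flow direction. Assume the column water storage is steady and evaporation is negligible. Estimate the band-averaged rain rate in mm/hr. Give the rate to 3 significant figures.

Column moisture flux per unit crosswind length is F = V × PW.
Inflow: F_in = 6.44 × 62.8 = 404.432 mm·m/s
Outflow: F_out = 6.44 × 37.7 = 242.788 mm·m/s
Steady-state rate R = (F_in − F_out)/L = (404.432 − 242.788) / 62800 m = 2.574e-03 mm/s.
R = 2.574e-03 × 3600 = 9.27 mm/hr.

R ≈ 9.27 mm/hr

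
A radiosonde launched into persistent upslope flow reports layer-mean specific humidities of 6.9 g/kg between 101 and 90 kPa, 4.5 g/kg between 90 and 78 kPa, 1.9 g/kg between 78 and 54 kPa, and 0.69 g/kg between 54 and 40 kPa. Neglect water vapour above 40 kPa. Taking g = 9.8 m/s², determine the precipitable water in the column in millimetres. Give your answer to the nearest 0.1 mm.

PW ≈ 18.9 mm

Precipitable water is the column-integrated vapour mass per unit area: PW = (1/g) Σ q̄ Δp, with q in kg/kg and Δp in Pa (1 kg/m² of water = 1 mm).
Layer 101–90 kPa: Δp = 110 hPa = 11000 Pa, q̄ = 0.0069 kg/kg → 0.0069 × 11000 / 9.8 = 7.74 mm
Layer 90–78 kPa: Δp = 120 hPa = 12000 Pa, q̄ = 0.0045 kg/kg → 0.0045 × 12000 / 9.8 = 5.51 mm
Layer 78–54 kPa: Δp = 240 hPa = 24000 Pa, q̄ = 0.0019 kg/kg → 0.0019 × 24000 / 9.8 = 4.65 mm
Layer 54–40 kPa: Δp = 140 hPa = 14000 Pa, q̄ = 0.00069 kg/kg → 0.00069 × 14000 / 9.8 = 0.99 mm
PW = 7.74 + 5.51 + 4.65 + 0.99 = 18.89 ≈ 18.9 mm.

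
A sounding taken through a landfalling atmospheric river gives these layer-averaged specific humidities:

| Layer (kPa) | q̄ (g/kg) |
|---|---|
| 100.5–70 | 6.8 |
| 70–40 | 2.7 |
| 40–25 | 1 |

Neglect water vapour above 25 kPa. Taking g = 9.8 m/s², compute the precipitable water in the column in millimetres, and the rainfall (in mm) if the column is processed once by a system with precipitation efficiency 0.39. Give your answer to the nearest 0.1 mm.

PW ≈ 31.0 mm; rainfall ≈ 12.1 mm

Precipitable water is the column-integrated vapour mass per unit area: PW = (1/g) Σ q̄ Δp, with q in kg/kg and Δp in Pa (1 kg/m² of water = 1 mm).
Layer 100.5–70 kPa: Δp = 305 hPa = 30500 Pa, q̄ = 0.0068 kg/kg → 0.0068 × 30500 / 9.8 = 21.16 mm
Layer 70–40 kPa: Δp = 300 hPa = 30000 Pa, q̄ = 0.0027 kg/kg → 0.0027 × 30000 / 9.8 = 8.27 mm
Layer 40–25 kPa: Δp = 150 hPa = 15000 Pa, q̄ = 0.001 kg/kg → 0.001 × 15000 / 9.8 = 1.53 mm
PW = 21.16 + 8.27 + 1.53 = 30.96 ≈ 31.0 mm.
Rainfall = ε × PW = 0.39 × 31.0 = 12.1 mm.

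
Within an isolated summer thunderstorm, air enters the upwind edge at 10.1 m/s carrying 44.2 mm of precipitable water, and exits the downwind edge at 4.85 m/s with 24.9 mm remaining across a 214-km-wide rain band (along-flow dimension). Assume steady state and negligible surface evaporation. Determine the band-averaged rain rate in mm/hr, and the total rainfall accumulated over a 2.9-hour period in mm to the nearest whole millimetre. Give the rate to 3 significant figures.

Column moisture flux per unit crosswind length is F = V × PW.
Inflow: F_in = 10.1 × 44.2 = 446.42 mm·m/s
Outflow: F_out = 4.85 × 24.9 = 120.765 mm·m/s
Steady-state rate R = (F_in − F_out)/L = (446.42 − 120.765) / 214000 m = 1.522e-03 mm/s.
R = 1.522e-03 × 3600 = 5.48 mm/hr.
Over 2.9 h: total = 5.48 × 2.9 = 15.892 ≈ 16 mm.

R ≈ 5.48 mm/hr; total ≈ 16 mm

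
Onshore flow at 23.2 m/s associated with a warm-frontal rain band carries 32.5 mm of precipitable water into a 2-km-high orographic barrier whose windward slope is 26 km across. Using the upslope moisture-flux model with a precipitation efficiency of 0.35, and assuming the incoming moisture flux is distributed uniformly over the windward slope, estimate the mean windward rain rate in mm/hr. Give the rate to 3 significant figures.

R ≈ 36.5 mm/hr

Incoming column moisture flux per unit ridge length: F = V × PW = 23.2 × 32.5 = 754 mm·m/s.
Spread over the 26 km slope with efficiency ε = 0.35: R = ε·F/W = 0.35 × 754 / 26000 m = 1.015e-02 mm/s.
R = 1.015e-02 × 3600 = 36.5 mm/hr.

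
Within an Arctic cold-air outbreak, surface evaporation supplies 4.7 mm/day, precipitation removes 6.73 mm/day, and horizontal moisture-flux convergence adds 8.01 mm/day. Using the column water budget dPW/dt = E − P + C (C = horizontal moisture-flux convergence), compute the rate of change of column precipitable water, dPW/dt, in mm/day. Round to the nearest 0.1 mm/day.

dPW/dt = E − P + C = 4.7 − 6.73 + (8.01) = 6.0 mm/day.

dPW/dt ≈ 6.0 mm/day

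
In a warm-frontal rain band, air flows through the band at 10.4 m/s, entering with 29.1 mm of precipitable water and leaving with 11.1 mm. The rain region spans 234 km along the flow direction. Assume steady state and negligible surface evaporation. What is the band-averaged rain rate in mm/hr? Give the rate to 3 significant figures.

R ≈ 2.88 mm/hr

Column moisture flux per unit crosswind length is F = V × PW.
Inflow: F_in = 10.4 × 29.1 = 302.64 mm·m/s
Outflow: F_out = 10.4 × 11.1 = 115.44 mm·m/s
Steady-state rate R = (F_in − F_out)/L = (302.64 − 115.44) / 234000 m = 8.000e-04 mm/s.
R = 8.000e-04 × 3600 = 2.88 mm/hr.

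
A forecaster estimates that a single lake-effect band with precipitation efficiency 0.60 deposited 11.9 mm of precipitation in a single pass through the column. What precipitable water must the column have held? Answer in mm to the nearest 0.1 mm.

PW = precipitation / ε = 11.9 / 0.60 = 19.8 mm.

PW ≈ 19.8 mm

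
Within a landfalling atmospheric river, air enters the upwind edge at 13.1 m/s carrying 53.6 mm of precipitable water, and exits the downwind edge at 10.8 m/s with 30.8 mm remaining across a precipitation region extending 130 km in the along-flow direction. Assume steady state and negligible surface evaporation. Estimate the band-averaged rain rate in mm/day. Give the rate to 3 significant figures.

Column moisture flux per unit crosswind length is F = V × PW.
Inflow: F_in = 13.1 × 53.6 = 702.16 mm·m/s
Outflow: F_out = 10.8 × 30.8 = 332.64 mm·m/s
Steady-state rate R = (F_in − F_out)/L = (702.16 − 332.64) / 130000 m = 2.842e-03 mm/s.
R = 2.842e-03 × 3600 × 24 = 246 mm/day.

R ≈ 246 mm/day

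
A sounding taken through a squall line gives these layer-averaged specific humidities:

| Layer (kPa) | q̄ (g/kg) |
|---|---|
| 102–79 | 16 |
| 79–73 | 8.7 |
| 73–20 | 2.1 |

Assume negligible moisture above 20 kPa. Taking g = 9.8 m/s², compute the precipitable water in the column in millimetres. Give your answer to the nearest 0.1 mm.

PW ≈ 54.2 mm

Precipitable water is the column-integrated vapour mass per unit area: PW = (1/g) Σ q̄ Δp, with q in kg/kg and Δp in Pa (1 kg/m² of water = 1 mm).
Layer 102–79 kPa: Δp = 230 hPa = 23000 Pa, q̄ = 0.016 kg/kg → 0.016 × 23000 / 9.8 = 37.55 mm
Layer 79–73 kPa: Δp = 60 hPa = 6000 Pa, q̄ = 0.0087 kg/kg → 0.0087 × 6000 / 9.8 = 5.33 mm
Layer 73–20 kPa: Δp = 530 hPa = 53000 Pa, q̄ = 0.0021 kg/kg → 0.0021 × 53000 / 9.8 = 11.36 mm
PW = 37.55 + 5.33 + 11.36 = 54.24 ≈ 54.2 mm.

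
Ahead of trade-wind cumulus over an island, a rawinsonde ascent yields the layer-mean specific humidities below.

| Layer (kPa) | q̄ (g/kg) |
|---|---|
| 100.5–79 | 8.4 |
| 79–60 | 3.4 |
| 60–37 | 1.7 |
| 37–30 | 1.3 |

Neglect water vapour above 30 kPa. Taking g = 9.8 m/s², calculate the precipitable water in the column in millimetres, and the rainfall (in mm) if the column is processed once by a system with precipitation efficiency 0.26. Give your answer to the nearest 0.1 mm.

PW ≈ 29.9 mm; rainfall ≈ 7.8 mm

Precipitable water is the column-integrated vapour mass per unit area: PW = (1/g) Σ q̄ Δp, with q in kg/kg and Δp in Pa (1 kg/m² of water = 1 mm).
Layer 100.5–79 kPa: Δp = 215 hPa = 21500 Pa, q̄ = 0.0084 kg/kg → 0.0084 × 21500 / 9.8 = 18.43 mm
Layer 79–60 kPa: Δp = 190 hPa = 19000 Pa, q̄ = 0.0034 kg/kg → 0.0034 × 19000 / 9.8 = 6.59 mm
Layer 60–37 kPa: Δp = 230 hPa = 23000 Pa, q̄ = 0.0017 kg/kg → 0.0017 × 23000 / 9.8 = 3.99 mm
Layer 37–30 kPa: Δp = 70 hPa = 7000 Pa, q̄ = 0.0013 kg/kg → 0.0013 × 7000 / 9.8 = 0.93 mm
PW = 18.43 + 6.59 + 3.99 + 0.93 = 29.94 ≈ 29.9 mm.
Rainfall = ε × PW = 0.26 × 29.9 = 7.8 mm.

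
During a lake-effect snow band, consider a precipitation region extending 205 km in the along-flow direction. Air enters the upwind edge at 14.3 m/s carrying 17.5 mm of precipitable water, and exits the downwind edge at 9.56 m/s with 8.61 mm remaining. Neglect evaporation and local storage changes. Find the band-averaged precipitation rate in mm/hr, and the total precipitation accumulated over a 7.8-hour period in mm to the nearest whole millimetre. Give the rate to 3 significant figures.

R ≈ 2.95 mm/hr; total ≈ 23 mm

Column moisture flux per unit crosswind length is F = V × PW.
Inflow: F_in = 14.3 × 17.5 = 250.25 mm·m/s
Outflow: F_out = 9.56 × 8.61 = 82.3116 mm·m/s
Steady-state rate R = (F_in − F_out)/L = (250.25 − 82.3116) / 205000 m = 8.192e-04 mm/s.
R = 8.192e-04 × 3600 = 2.95 mm/hr.
Over 7.8 h: total = 2.95 × 7.8 = 23.01 ≈ 23 mm.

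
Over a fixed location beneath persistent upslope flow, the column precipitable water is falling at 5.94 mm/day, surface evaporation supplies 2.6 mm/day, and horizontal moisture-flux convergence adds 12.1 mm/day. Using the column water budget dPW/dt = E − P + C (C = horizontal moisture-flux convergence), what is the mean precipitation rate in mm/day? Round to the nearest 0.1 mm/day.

dPW/dt = -5.94 mm/day.
P = E + C − dPW/dt = 2.6 + (12.1) − (-5.94) = 20.6 mm/day.

P ≈ 20.6 mm/day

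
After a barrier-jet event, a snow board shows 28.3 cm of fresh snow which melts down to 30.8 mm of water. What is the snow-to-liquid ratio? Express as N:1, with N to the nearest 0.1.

ratio ≈ 9.2

Ratio = snow depth / SWE = 283 mm / 30.8 mm = 9.2, i.e. 9.2:1.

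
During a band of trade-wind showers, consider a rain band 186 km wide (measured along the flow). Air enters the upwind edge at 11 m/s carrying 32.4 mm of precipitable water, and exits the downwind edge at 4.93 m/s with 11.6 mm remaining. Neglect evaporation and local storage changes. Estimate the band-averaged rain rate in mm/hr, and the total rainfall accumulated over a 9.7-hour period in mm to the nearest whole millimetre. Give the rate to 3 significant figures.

Column moisture flux per unit crosswind length is F = V × PW.
Inflow: F_in = 11 × 32.4 = 356.4 mm·m/s
Outflow: F_out = 4.93 × 11.6 = 57.188 mm·m/s
Steady-state rate R = (F_in − F_out)/L = (356.4 − 57.188) / 186000 m = 1.609e-03 mm/s.
R = 1.609e-03 × 3600 = 5.79 mm/hr.
Over 9.7 h: total = 5.79 × 9.7 = 56.163 ≈ 56 mm.

R ≈ 5.79 mm/hr; total ≈ 56 mm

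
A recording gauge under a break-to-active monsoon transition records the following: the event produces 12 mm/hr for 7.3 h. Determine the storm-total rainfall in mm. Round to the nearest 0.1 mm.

Total = Σ Rᵢ Δtᵢ = 12 × 7.3
      = 87.6 = 87.6 mm.

total ≈ 87.6 mm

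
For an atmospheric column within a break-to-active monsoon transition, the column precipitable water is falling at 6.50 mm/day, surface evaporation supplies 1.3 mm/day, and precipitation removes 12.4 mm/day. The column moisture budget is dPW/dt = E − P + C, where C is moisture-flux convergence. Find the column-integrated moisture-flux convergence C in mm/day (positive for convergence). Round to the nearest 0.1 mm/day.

C ≈ 4.6 mm/day

dPW/dt = -6.50 mm/day.
C = dPW/dt − E + P = (-6.50) − 1.3 + 12.4 = 4.6 mm/day.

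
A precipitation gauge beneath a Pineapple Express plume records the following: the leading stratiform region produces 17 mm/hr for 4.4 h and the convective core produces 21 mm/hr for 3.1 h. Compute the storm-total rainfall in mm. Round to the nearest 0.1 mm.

Total = Σ Rᵢ Δtᵢ = 17 × 4.4 + 21 × 3.1
      = 74.8 + 65.1 = 139.9 mm.

total ≈ 139.9 mm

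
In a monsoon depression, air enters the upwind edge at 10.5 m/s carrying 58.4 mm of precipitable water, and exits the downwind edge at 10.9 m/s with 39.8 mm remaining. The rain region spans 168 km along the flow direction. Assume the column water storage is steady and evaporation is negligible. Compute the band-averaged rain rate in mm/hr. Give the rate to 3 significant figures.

Column moisture flux per unit crosswind length is F = V × PW.
Inflow: F_in = 10.5 × 58.4 = 613.2 mm·m/s
Outflow: F_out = 10.9 × 39.8 = 433.82 mm·m/s
Steady-state rate R = (F_in − F_out)/L = (613.2 − 433.82) / 168000 m = 1.068e-03 mm/s.
R = 1.068e-03 × 3600 = 3.84 mm/hr.

R ≈ 3.84 mm/hr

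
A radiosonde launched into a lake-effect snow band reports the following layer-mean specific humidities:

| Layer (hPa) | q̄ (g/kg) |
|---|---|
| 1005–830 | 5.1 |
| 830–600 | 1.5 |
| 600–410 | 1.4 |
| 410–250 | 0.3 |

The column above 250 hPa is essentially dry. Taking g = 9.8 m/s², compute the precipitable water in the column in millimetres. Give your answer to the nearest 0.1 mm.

PW ≈ 15.8 mm

Precipitable water is the column-integrated vapour mass per unit area: PW = (1/g) Σ q̄ Δp, with q in kg/kg and Δp in Pa (1 kg/m² of water = 1 mm).
Layer 1005–830 hPa: Δp = 175 hPa = 17500 Pa, q̄ = 0.0051 kg/kg → 0.0051 × 17500 / 9.8 = 9.11 mm
Layer 830–600 hPa: Δp = 230 hPa = 23000 Pa, q̄ = 0.0015 kg/kg → 0.0015 × 23000 / 9.8 = 3.52 mm
Layer 600–410 hPa: Δp = 190 hPa = 19000 Pa, q̄ = 0.0014 kg/kg → 0.0014 × 19000 / 9.8 = 2.71 mm
Layer 410–250 hPa: Δp = 160 hPa = 16000 Pa, q̄ = 0.0003 kg/kg → 0.0003 × 16000 / 9.8 = 0.49 mm
PW = 9.11 + 3.52 + 2.71 + 0.49 = 15.83 ≈ 15.8 mm.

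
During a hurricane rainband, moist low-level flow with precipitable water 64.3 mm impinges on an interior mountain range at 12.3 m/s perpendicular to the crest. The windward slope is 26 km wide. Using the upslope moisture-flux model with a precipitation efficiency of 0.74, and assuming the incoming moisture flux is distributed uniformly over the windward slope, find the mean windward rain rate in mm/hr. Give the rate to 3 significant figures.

R ≈ 81.0 mm/hr

Incoming column moisture flux per unit ridge length: F = V × PW = 12.3 × 64.3 = 790.89 mm·m/s.
Spread over the 26 km slope with efficiency ε = 0.74: R = ε·F/W = 0.74 × 790.89 / 26000 m = 2.251e-02 mm/s.
R = 2.251e-02 × 3600 = 81.0 mm/hr.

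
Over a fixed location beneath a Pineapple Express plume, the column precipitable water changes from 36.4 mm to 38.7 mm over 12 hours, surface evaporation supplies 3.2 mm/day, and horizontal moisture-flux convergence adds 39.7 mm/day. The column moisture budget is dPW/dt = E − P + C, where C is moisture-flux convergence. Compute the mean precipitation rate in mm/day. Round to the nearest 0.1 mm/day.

dPW/dt = (38.7 − 36.4) mm / (12/24 day) = +4.600 mm/day.
P = E + C − dPW/dt = 3.2 + (39.7) − (+4.600) = 38.3 mm/day.

P ≈ 38.3 mm/day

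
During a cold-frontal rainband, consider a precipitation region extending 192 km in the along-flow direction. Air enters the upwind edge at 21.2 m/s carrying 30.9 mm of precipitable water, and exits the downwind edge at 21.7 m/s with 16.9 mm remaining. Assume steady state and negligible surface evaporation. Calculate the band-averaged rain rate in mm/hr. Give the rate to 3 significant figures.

Column moisture flux per unit crosswind length is F = V × PW.
Inflow: F_in = 21.2 × 30.9 = 655.08 mm·m/s
Outflow: F_out = 21.7 × 16.9 = 366.73 mm·m/s
Steady-state rate R = (F_in − F_out)/L = (655.08 − 366.73) / 192000 m = 1.502e-03 mm/s.
R = 1.502e-03 × 3600 = 5.41 mm/hr.

R ≈ 5.41 mm/hr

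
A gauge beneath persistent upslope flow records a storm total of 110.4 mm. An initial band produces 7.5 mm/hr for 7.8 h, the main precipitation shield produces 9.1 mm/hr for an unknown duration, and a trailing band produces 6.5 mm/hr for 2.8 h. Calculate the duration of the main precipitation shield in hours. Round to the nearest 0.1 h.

Known phases: 7.5 × 7.8 + 6.5 × 2.8 = 58.5 + 18.2 = 76.7 mm.
Remaining depth = 110.4 − 76.7 = 33.7 mm.
Duration = 33.7 / 9.1 = 3.7 h.

duration ≈ 3.7 h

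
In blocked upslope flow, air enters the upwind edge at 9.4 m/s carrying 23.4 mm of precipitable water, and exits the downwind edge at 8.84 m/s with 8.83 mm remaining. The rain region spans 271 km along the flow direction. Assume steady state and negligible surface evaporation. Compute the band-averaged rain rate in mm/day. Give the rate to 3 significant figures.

R ≈ 45.2 mm/day

Column moisture flux per unit crosswind length is F = V × PW.
Inflow: F_in = 9.4 × 23.4 = 219.96 mm·m/s
Outflow: F_out = 8.84 × 8.83 = 78.0572 mm·m/s
Steady-state rate R = (F_in − F_out)/L = (219.96 − 78.0572) / 271000 m = 5.236e-04 mm/s.
R = 5.236e-04 × 3600 × 24 = 45.2 mm/day.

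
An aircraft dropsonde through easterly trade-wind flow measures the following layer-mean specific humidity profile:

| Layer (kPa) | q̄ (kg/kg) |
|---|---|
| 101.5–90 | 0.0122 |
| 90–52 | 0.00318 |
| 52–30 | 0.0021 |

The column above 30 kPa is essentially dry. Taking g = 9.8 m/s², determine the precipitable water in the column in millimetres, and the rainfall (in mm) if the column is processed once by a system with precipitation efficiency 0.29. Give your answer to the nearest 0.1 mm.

PW ≈ 31.4 mm; rainfall ≈ 9.1 mm

Precipitable water is the column-integrated vapour mass per unit area: PW = (1/g) Σ q̄ Δp, with q in kg/kg and Δp in Pa (1 kg/m² of water = 1 mm).
Layer 101.5–90 kPa: Δp = 115 hPa = 11500 Pa, q̄ = 0.0122 kg/kg → 0.0122 × 11500 / 9.8 = 14.32 mm
Layer 90–52 kPa: Δp = 380 hPa = 38000 Pa, q̄ = 0.00318 kg/kg → 0.00318 × 38000 / 9.8 = 12.33 mm
Layer 52–30 kPa: Δp = 220 hPa = 22000 Pa, q̄ = 0.0021 kg/kg → 0.0021 × 22000 / 9.8 = 4.71 mm
PW = 14.32 + 12.33 + 4.71 = 31.36 ≈ 31.4 mm.
Rainfall = ε × PW = 0.29 × 31.4 = 9.1 mm.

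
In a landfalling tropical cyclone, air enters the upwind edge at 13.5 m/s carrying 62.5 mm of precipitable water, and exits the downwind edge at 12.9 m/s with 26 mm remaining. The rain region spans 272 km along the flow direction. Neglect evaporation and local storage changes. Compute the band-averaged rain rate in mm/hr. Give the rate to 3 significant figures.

Column moisture flux per unit crosswind length is F = V × PW.
Inflow: F_in = 13.5 × 62.5 = 843.75 mm·m/s
Outflow: F_out = 12.9 × 26 = 335.4 mm·m/s
Steady-state rate R = (F_in − F_out)/L = (843.75 − 335.4) / 272000 m = 1.869e-03 mm/s.
R = 1.869e-03 × 3600 = 6.73 mm/hr.

R ≈ 6.73 mm/hr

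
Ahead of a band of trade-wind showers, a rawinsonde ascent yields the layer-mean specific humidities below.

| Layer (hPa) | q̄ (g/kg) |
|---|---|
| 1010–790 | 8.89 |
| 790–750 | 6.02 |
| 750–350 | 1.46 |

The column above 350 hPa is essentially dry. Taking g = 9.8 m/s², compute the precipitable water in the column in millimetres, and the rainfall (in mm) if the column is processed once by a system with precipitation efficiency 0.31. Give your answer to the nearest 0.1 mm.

PW ≈ 28.4 mm; rainfall ≈ 8.8 mm

Precipitable water is the column-integrated vapour mass per unit area: PW = (1/g) Σ q̄ Δp, with q in kg/kg and Δp in Pa (1 kg/m² of water = 1 mm).
Layer 1010–790 hPa: Δp = 220 hPa = 22000 Pa, q̄ = 0.00889 kg/kg → 0.00889 × 22000 / 9.8 = 19.96 mm
Layer 790–750 hPa: Δp = 40 hPa = 4000 Pa, q̄ = 0.00602 kg/kg → 0.00602 × 4000 / 9.8 = 2.46 mm
Layer 750–350 hPa: Δp = 400 hPa = 40000 Pa, q̄ = 0.00146 kg/kg → 0.00146 × 40000 / 9.8 = 5.96 mm
PW = 19.96 + 2.46 + 5.96 = 28.38 ≈ 28.4 mm.
Rainfall = ε × PW = 0.31 × 28.4 = 8.8 mm.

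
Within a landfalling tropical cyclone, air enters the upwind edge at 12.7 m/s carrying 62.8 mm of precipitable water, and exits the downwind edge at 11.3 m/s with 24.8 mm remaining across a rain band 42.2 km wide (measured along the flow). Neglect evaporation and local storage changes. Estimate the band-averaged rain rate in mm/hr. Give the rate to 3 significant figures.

Column moisture flux per unit crosswind length is F = V × PW.
Inflow: F_in = 12.7 × 62.8 = 797.56 mm·m/s
Outflow: F_out = 11.3 × 24.8 = 280.24 mm·m/s
Steady-state rate R = (F_in − F_out)/L = (797.56 − 280.24) / 42200 m = 1.226e-02 mm/s.
R = 1.226e-02 × 3600 = 44.1 mm/hr.

R ≈ 44.1 mm/hr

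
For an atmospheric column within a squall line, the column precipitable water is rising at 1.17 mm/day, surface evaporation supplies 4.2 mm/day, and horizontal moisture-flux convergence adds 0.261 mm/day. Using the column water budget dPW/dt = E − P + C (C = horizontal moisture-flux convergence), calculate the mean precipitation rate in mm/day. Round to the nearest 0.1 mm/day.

dPW/dt = +1.17 mm/day.
P = E + C − dPW/dt = 4.2 + (0.261) − (+1.17) = 3.3 mm/day.

P ≈ 3.3 mm/day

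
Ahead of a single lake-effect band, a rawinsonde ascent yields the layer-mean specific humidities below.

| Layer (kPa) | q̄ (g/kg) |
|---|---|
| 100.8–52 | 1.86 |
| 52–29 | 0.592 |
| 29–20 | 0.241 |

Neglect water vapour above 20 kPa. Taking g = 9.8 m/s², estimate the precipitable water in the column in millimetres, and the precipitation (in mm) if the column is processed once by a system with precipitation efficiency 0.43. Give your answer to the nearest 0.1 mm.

PW ≈ 10.9 mm; precipitation ≈ 4.7 mm

Precipitable water is the column-integrated vapour mass per unit area: PW = (1/g) Σ q̄ Δp, with q in kg/kg and Δp in Pa (1 kg/m² of water = 1 mm).
Layer 100.8–52 kPa: Δp = 488 hPa = 48800 Pa, q̄ = 0.00186 kg/kg → 0.00186 × 48800 / 9.8 = 9.26 mm
Layer 52–29 kPa: Δp = 230 hPa = 23000 Pa, q̄ = 0.000592 kg/kg → 0.000592 × 23000 / 9.8 = 1.39 mm
Layer 29–20 kPa: Δp = 90 hPa = 9000 Pa, q̄ = 0.000241 kg/kg → 0.000241 × 9000 / 9.8 = 0.22 mm
PW = 9.26 + 1.39 + 0.22 = 10.87 ≈ 10.9 mm.
Precipitation = ε × PW = 0.43 × 10.9 = 4.7 mm.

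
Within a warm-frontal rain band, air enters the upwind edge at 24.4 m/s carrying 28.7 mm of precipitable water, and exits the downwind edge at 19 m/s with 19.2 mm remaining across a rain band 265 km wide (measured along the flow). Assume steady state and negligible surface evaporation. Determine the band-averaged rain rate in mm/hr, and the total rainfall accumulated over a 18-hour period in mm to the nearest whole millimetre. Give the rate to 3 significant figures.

R ≈ 4.56 mm/hr; total ≈ 82 mm

Column moisture flux per unit crosswind length is F = V × PW.
Inflow: F_in = 24.4 × 28.7 = 700.28 mm·m/s
Outflow: F_out = 19 × 19.2 = 364.8 mm·m/s
Steady-state rate R = (F_in − F_out)/L = (700.28 − 364.8) / 265000 m = 1.266e-03 mm/s.
R = 1.266e-03 × 3600 = 4.56 mm/hr.
Over 18 h: total = 4.56 × 18 = 82.08 ≈ 82 mm.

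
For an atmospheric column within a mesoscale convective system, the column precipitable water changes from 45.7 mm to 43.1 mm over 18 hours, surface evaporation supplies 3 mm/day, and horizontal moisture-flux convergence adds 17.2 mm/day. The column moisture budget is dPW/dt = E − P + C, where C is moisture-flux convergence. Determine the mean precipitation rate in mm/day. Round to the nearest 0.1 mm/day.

P ≈ 23.7 mm/day

dPW/dt = (43.1 − 45.7) mm / (18/24 day) = -3.467 mm/day.
P = E + C − dPW/dt = 3 + (17.2) − (-3.467) = 23.7 mm/day.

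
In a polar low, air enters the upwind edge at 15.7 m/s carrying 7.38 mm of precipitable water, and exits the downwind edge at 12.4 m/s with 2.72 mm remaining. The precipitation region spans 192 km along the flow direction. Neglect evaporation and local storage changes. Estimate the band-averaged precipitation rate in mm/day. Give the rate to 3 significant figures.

R ≈ 37.0 mm/day

Column moisture flux per unit crosswind length is F = V × PW.
Inflow: F_in = 15.7 × 7.38 = 115.866 mm·m/s
Outflow: F_out = 12.4 × 2.72 = 33.728 mm·m/s
Steady-state rate R = (F_in − F_out)/L = (115.866 − 33.728) / 192000 m = 4.278e-04 mm/s.
R = 4.278e-04 × 3600 × 24 = 37.0 mm/day.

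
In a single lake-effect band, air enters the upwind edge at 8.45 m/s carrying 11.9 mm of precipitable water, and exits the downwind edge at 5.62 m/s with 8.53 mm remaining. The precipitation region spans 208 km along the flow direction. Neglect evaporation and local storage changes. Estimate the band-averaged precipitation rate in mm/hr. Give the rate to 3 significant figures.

R ≈ 0.911 mm/hr

Column moisture flux per unit crosswind length is F = V × PW.
Inflow: F_in = 8.45 × 11.9 = 100.555 mm·m/s
Outflow: F_out = 5.62 × 8.53 = 47.9386 mm·m/s
Steady-state rate R = (F_in − F_out)/L = (100.555 − 47.9386) / 208000 m = 2.530e-04 mm/s.
R = 2.530e-04 × 3600 = 0.911 mm/hr.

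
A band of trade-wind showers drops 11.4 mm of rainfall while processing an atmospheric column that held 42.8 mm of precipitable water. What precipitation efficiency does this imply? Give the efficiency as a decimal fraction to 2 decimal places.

ε ≈ 0.27

ε = rainfall / PW = 11.4 / 42.8 = 0.27.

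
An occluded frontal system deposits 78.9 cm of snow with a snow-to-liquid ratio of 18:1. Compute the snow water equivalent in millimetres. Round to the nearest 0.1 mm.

SWE = snow depth / ratio = 78.9 cm / 18 = 4.383 cm = 43.8 mm.

SWE ≈ 43.8 mm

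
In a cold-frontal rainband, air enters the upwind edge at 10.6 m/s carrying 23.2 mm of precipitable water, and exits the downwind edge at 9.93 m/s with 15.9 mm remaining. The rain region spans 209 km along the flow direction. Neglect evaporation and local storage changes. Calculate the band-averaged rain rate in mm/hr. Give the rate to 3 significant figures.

Column moisture flux per unit crosswind length is F = V × PW.
Inflow: F_in = 10.6 × 23.2 = 245.92 mm·m/s
Outflow: F_out = 9.93 × 15.9 = 157.887 mm·m/s
Steady-state rate R = (F_in − F_out)/L = (245.92 − 157.887) / 209000 m = 4.212e-04 mm/s.
R = 4.212e-04 × 3600 = 1.52 mm/hr.

R ≈ 1.52 mm/hr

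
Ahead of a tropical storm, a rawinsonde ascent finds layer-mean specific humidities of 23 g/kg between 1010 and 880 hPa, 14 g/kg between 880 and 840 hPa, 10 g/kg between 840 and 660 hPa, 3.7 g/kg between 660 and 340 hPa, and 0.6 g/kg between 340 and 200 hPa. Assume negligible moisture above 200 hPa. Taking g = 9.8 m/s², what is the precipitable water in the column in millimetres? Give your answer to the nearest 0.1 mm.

PW ≈ 67.5 mm

Precipitable water is the column-integrated vapour mass per unit area: PW = (1/g) Σ q̄ Δp, with q in kg/kg and Δp in Pa (1 kg/m² of water = 1 mm).
Layer 1010–880 hPa: Δp = 130 hPa = 13000 Pa, q̄ = 0.023 kg/kg → 0.023 × 13000 / 9.8 = 30.51 mm
Layer 880–840 hPa: Δp = 40 hPa = 4000 Pa, q̄ = 0.014 kg/kg → 0.014 × 4000 / 9.8 = 5.71 mm
Layer 840–660 hPa: Δp = 180 hPa = 18000 Pa, q̄ = 0.01 kg/kg → 0.01 × 18000 / 9.8 = 18.37 mm
Layer 660–340 hPa: Δp = 320 hPa = 32000 Pa, q̄ = 0.0037 kg/kg → 0.0037 × 32000 / 9.8 = 12.08 mm
Layer 340–200 hPa: Δp = 140 hPa = 14000 Pa, q̄ = 0.0006 kg/kg → 0.0006 × 14000 / 9.8 = 0.86 mm
PW = 30.51 + 5.71 + 18.37 + 12.08 + 0.86 = 67.53 ≈ 67.5 mm.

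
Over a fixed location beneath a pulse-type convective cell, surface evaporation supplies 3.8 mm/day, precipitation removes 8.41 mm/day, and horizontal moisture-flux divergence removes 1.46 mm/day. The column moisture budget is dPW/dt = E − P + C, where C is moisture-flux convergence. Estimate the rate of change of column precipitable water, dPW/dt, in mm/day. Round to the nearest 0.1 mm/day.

dPW/dt ≈ -6.1 mm/day

dPW/dt = E − P + C = 3.8 − 8.41 + (-1.46) = -6.1 mm/day.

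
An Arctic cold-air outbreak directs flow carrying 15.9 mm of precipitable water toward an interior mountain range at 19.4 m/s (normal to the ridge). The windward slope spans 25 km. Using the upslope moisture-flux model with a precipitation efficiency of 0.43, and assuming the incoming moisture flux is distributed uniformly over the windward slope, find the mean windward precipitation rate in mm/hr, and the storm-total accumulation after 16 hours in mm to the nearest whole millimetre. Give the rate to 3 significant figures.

Incoming column moisture flux per unit ridge length: F = V × PW = 19.4 × 15.9 = 308.46 mm·m/s.
Spread over the 25 km slope with efficiency ε = 0.43: R = ε·F/W = 0.43 × 308.46 / 25000 m = 5.306e-03 mm/s.
R = 5.306e-03 × 3600 = 19.1 mm/hr.
Over 16 h: total = 19.1 × 16 = 305.6 ≈ 306 mm.

R ≈ 19.1 mm/hr; total ≈ 306 mm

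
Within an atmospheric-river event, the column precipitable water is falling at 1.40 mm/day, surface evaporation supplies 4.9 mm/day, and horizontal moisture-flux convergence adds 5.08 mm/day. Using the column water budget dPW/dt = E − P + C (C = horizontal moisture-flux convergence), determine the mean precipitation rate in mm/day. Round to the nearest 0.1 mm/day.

dPW/dt = -1.40 mm/day.
P = E + C − dPW/dt = 4.9 + (5.08) − (-1.40) = 11.4 mm/day.

P ≈ 11.4 mm/day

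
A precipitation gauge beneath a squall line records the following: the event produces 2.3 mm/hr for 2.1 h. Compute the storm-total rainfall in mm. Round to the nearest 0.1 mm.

Total = Σ Rᵢ Δtᵢ = 2.3 × 2.1
      = 4.83 = 4.8 mm.

total ≈ 4.8 mm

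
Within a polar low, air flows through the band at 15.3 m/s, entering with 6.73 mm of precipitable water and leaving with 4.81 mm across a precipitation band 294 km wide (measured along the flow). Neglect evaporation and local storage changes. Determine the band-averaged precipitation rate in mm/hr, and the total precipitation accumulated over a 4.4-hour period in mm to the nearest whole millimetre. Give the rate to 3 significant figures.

Column moisture flux per unit crosswind length is F = V × PW.
Inflow: F_in = 15.3 × 6.73 = 102.969 mm·m/s
Outflow: F_out = 15.3 × 4.81 = 73.593 mm·m/s
Steady-state rate R = (F_in − F_out)/L = (102.969 − 73.593) / 294000 m = 9.992e-05 mm/s.
R = 9.992e-05 × 3600 = 0.360 mm/hr.
Over 4.4 h: total = 0.360 × 4.4 = 1.584 ≈ 2 mm.

R ≈ 0.360 mm/hr; total ≈ 2 mm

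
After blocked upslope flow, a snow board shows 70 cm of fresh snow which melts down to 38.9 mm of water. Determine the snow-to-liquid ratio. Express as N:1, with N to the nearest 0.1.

Ratio = snow depth / SWE = 700 mm / 38.9 mm = 18.0, i.e. 18.0:1.

ratio ≈ 18.0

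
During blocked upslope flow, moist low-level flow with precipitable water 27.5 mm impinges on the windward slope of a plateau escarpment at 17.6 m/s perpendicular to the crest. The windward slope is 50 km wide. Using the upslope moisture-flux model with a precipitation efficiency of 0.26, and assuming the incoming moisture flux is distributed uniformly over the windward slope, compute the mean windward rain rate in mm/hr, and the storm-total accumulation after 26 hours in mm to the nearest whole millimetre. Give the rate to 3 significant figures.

Incoming column moisture flux per unit ridge length: F = V × PW = 17.6 × 27.5 = 484 mm·m/s.
Spread over the 50 km slope with efficiency ε = 0.26: R = ε·F/W = 0.26 × 484 / 50000 m = 2.517e-03 mm/s.
R = 2.517e-03 × 3600 = 9.06 mm/hr.
Over 26 h: total = 9.06 × 26 = 235.56 ≈ 236 mm.

R ≈ 9.06 mm/hr; total ≈ 236 mm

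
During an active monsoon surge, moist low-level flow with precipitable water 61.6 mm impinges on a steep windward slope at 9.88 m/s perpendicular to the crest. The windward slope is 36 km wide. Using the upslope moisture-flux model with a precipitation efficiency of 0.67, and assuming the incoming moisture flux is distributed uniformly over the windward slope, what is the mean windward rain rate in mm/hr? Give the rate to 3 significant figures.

R ≈ 40.8 mm/hr

Incoming column moisture flux per unit ridge length: F = V × PW = 9.88 × 61.6 = 608.608 mm·m/s.
Spread over the 36 km slope with efficiency ε = 0.67: R = ε·F/W = 0.67 × 608.608 / 36000 m = 1.133e-02 mm/s.
R = 1.133e-02 × 3600 = 40.8 mm/hr.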